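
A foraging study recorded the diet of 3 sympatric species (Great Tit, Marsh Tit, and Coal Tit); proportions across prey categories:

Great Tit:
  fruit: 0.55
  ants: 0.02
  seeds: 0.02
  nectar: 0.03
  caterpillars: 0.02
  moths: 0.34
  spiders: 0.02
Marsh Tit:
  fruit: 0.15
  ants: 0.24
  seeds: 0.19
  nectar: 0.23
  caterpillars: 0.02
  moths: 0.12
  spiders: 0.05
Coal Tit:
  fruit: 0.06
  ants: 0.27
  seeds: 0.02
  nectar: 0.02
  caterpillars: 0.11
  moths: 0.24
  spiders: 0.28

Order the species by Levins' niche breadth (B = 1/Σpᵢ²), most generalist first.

Marsh Tit > Coal Tit > Great Tit

Σp_Greaᵢ² = 0.55² + 0.02² + 0.02² + 0.03² + 0.02² + 0.34² + 0.02² = 0.3025 + 0.0004 + 0.0004 + 0.0009 + 0.0004 + 0.1156 + 0.0004 = 0.4206
B_Grea = 1 / 0.4206 = 2.3776
Σp_Marsᵢ² = 0.15² + 0.24² + 0.19² + 0.23² + 0.02² + 0.12² + 0.05² = 0.0225 + 0.0576 + 0.0361 + 0.0529 + 0.0004 + 0.0144 + 0.0025 = 0.1864
B_Mars = 1 / 0.1864 = 5.3648
Σp_Coalᵢ² = 0.06² + 0.27² + 0.02² + 0.02² + 0.11² + 0.24² + 0.28² = 0.0036 + 0.0729 + 0.0004 + 0.0004 + 0.0121 + 0.0576 + 0.0784 = 0.2254
B_Coal = 1 / 0.2254 = 4.4366
Ranking by B (broadest → narrowest): Marsh Tit (5.36) > Coal Tit (4.44) > Great Tit (2.38)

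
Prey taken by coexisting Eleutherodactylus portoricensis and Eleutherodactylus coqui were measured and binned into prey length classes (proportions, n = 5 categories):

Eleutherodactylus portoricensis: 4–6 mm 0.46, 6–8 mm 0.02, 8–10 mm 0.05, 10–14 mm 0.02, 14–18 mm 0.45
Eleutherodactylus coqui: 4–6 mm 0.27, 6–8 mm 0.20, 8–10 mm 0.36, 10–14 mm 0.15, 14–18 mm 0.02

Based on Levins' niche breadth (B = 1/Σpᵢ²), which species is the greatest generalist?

Eleutherodactylus coqui

Σp_portᵢ² = 0.46² + 0.02² + 0.05² + 0.02² + 0.45² = 0.2116 + 0.0004 + 0.0025 + 0.0004 + 0.2025 = 0.4174
B_port = 1 / 0.4174 = 2.3958
Σp_coquᵢ² = 0.27² + 0.20² + 0.36² + 0.15² + 0.02² = 0.0729 + 0.0400 + 0.1296 + 0.0225 + 0.0004 = 0.2654
B_coqu = 1 / 0.2654 = 3.7679
Highest B → broadest niche (most generalist): Eleutherodactylus coqui (B = 3.77).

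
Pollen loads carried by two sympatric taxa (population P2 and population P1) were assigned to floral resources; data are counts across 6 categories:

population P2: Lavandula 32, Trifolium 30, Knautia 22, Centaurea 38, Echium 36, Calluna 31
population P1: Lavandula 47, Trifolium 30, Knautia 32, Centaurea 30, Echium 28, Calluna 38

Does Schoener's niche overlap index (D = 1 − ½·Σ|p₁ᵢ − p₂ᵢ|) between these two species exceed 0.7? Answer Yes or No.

Proportions for population P2 (n=189): 32/189=0.1693, 30/189=0.1587, 22/189=0.1164, 38/189=0.2011, 36/189=0.1905, 31/189=0.1640
Proportions for population P1 (n=205): 47/205=0.2293, 30/205=0.1463, 32/205=0.1561, 30/205=0.1463, 28/205=0.1366, 38/205=0.1854
Σ|p₁ᵢ − p₂ᵢ| = 0.0600 + 0.0124 + 0.0397 + 0.0548 + 0.0539 + 0.0214 = 0.2422
D = 1 − ½ × 0.2422 = 1 − 0.12110 = 0.87890
D = 0.87890 > 0.7 → Yes.

Yes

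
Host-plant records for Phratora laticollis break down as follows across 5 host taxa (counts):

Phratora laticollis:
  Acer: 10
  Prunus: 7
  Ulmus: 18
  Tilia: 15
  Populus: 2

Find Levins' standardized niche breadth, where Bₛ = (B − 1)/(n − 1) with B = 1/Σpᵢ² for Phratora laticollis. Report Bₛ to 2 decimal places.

Proportions for Phratora laticollis (n=52): 10/52=0.1923, 7/52=0.1346, 18/52=0.3462, 15/52=0.2885, 2/52=0.0385
Σpᵢ² = 0.1923² + 0.1346² + 0.3462² + 0.2885² + 0.0385² = 0.036979 + 0.018117 + 0.119854 + 0.083232 + 0.001482 = 0.259664
B = 1 / 0.259664 = 3.8511
Bₛ = (B − 1)/(n − 1) = (3.8511 − 1)/(5 − 1) = 2.8511/4 = 0.7128

0.71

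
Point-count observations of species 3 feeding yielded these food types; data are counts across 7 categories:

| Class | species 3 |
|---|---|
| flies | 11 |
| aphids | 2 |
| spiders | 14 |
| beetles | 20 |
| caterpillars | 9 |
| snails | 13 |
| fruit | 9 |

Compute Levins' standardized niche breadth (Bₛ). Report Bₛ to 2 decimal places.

Proportions for species 3 (n=78): 11/78=0.1410, 2/78=0.0256, 14/78=0.1795, 20/78=0.2564, 9/78=0.1154, 13/78=0.1667, 9/78=0.1154
Σpᵢ² = 0.1410² + 0.0256² + 0.1795² + 0.2564² + 0.1154² + 0.1667² + 0.1154² = 0.019881 + 0.000655 + 0.032220 + 0.065741 + 0.013317 + 0.027789 + 0.013317 = 0.172920
B = 1 / 0.172920 = 5.7830
Bₛ = (B − 1)/(n − 1) = (5.7830 − 1)/(7 − 1) = 4.7830/6 = 0.7972

0.80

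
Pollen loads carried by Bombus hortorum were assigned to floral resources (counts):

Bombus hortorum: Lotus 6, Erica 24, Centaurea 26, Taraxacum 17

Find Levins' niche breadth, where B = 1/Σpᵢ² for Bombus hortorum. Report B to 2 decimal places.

Proportions for Bombus hortorum (n=73): 6/73=0.0822, 24/73=0.3288, 26/73=0.3562, 17/73=0.2329
Σpᵢ² = 0.0822² + 0.3288² + 0.3562² + 0.2329² = 0.006757 + 0.108109 + 0.126878 + 0.054242 = 0.295986
B = 1 / 0.295986 = 3.3785

3.38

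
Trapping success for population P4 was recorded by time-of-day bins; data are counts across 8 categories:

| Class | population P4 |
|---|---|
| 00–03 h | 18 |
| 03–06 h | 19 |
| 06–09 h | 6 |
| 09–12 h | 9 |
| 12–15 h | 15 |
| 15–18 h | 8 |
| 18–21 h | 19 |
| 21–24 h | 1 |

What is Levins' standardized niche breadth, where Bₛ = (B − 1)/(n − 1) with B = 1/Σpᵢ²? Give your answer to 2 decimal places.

0.74

Proportions for population P4 (n=95): 18/95=0.1895, 19/95=0.2000, 6/95=0.0632, 9/95=0.0947, 15/95=0.1579, 8/95=0.0842, 19/95=0.2000, 1/95=0.0105
Σpᵢ² = 0.1895² + 0.2000² + 0.0632² + 0.0947² + 0.1579² + 0.0842² + 0.2000² + 0.0105² = 0.035910 + 0.040000 + 0.003994 + 0.008968 + 0.024932 + 0.007090 + 0.040000 + 0.000110 = 0.161004
B = 1 / 0.161004 = 6.2110
Bₛ = (B − 1)/(n − 1) = (6.2110 − 1)/(8 − 1) = 5.2110/7 = 0.7444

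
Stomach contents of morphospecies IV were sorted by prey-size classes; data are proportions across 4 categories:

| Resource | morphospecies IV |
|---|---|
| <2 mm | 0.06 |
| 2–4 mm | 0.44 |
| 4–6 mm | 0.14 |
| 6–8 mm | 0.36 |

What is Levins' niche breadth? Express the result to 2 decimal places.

Σpᵢ² = 0.06² + 0.44² + 0.14² + 0.36² = 0.0036 + 0.1936 + 0.0196 + 0.1296 = 0.3464
B = 1 / 0.3464 = 2.8868

2.89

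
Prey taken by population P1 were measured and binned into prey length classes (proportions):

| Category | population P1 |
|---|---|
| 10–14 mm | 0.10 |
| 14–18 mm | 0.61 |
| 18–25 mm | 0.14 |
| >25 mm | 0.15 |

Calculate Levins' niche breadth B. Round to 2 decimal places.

2.36

Σpᵢ² = 0.10² + 0.61² + 0.14² + 0.15² = 0.0100 + 0.3721 + 0.0196 + 0.0225 = 0.4242
B = 1 / 0.4242 = 2.3574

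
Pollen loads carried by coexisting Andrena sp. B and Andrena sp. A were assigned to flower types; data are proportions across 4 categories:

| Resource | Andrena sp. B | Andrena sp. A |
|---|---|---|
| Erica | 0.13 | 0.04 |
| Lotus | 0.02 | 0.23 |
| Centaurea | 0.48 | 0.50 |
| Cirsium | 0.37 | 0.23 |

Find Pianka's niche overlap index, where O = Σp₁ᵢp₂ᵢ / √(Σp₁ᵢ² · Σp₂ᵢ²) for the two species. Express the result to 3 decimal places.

0.903

Σ p₁ᵢp₂ᵢ = 0.0052 + 0.0046 + 0.2400 + 0.0851 = 0.3349
Σp_1ᵢ² = 0.13² + 0.02² + 0.48² + 0.37² = 0.0169 + 0.0004 + 0.2304 + 0.1369 = 0.3846
Σp_2ᵢ² = 0.04² + 0.23² + 0.50² + 0.23² = 0.0016 + 0.0529 + 0.2500 + 0.0529 = 0.3574
O = 0.3349 / √(0.3846 × 0.3574) = 0.3349 / 0.370751 = 0.90330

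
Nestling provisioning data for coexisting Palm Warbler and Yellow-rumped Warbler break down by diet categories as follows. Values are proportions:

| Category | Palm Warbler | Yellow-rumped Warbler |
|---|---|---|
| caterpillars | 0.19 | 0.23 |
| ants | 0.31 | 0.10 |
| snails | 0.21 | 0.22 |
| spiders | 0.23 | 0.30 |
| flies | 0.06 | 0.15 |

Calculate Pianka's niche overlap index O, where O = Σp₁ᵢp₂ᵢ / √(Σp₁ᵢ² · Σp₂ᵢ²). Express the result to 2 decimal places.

Σ p₁ᵢp₂ᵢ = 0.0437 + 0.0310 + 0.0462 + 0.0690 + 0.0090 = 0.1989
Σp_1ᵢ² = 0.19² + 0.31² + 0.21² + 0.23² + 0.06² = 0.0361 + 0.0961 + 0.0441 + 0.0529 + 0.0036 = 0.2328
Σp_2ᵢ² = 0.23² + 0.10² + 0.22² + 0.30² + 0.15² = 0.0529 + 0.0100 + 0.0484 + 0.0900 + 0.0225 = 0.2238
O = 0.1989 / √(0.2328 × 0.2238) = 0.1989 / 0.22826 = 0.8714

0.87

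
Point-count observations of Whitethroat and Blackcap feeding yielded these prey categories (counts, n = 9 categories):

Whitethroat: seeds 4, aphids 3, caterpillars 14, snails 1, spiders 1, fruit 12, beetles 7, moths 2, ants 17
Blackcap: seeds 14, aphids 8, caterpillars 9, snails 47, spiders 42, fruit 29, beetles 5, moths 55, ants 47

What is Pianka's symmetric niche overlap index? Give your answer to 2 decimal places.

Proportions for Whitethroat (n=61): 4/61=0.0656, 3/61=0.0492, 14/61=0.2295, 1/61=0.0164, 1/61=0.0164, 12/61=0.1967, 7/61=0.1148, 2/61=0.0328, 17/61=0.2787
Proportions for Blackcap (n=256): 14/256=0.0547, 8/256=0.0313, 9/256=0.0352, 47/256=0.1836, 42/256=0.1641, 29/256=0.1133, 5/256=0.0195, 55/256=0.2148, 47/256=0.1836
Σ p₁ᵢp₂ᵢ = 0.003588 + 0.001540 + 0.008078 + 0.003011 + 0.002691 + 0.022286 + 0.002239 + 0.007045 + 0.051169 = 0.101647
Σp_1ᵢ² = 0.0656² + 0.0492² + 0.2295² + 0.0164² + 0.0164² + 0.1967² + 0.1148² + 0.0328² + 0.2787² = 0.004303 + 0.002421 + 0.052670 + 0.000269 + 0.000269 + 0.038691 + 0.013179 + 0.001076 + 0.077674 = 0.190552
Σp_2ᵢ² = 0.0547² + 0.0313² + 0.0352² + 0.1836² + 0.1641² + 0.1133² + 0.0195² + 0.2148² + 0.1836² = 0.002992 + 0.000980 + 0.001239 + 0.033709 + 0.026929 + 0.012837 + 0.000380 + 0.046139 + 0.033709 = 0.158914
O = 0.101647 / √(0.190552 × 0.158914) = 0.101647 / 0.1740155 = 0.5841

0.58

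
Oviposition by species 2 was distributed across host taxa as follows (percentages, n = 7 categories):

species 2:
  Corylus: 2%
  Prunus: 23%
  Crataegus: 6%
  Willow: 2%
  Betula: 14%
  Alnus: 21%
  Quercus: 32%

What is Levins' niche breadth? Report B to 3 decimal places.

4.476

Convert percentages to proportions (divide by 100).
Σpᵢ² = 0.02² + 0.23² + 0.06² + 0.02² + 0.14² + 0.21² + 0.32² = 0.0004 + 0.0529 + 0.0036 + 0.0004 + 0.0196 + 0.0441 + 0.1024 = 0.2234
B = 1 / 0.2234 = 4.47628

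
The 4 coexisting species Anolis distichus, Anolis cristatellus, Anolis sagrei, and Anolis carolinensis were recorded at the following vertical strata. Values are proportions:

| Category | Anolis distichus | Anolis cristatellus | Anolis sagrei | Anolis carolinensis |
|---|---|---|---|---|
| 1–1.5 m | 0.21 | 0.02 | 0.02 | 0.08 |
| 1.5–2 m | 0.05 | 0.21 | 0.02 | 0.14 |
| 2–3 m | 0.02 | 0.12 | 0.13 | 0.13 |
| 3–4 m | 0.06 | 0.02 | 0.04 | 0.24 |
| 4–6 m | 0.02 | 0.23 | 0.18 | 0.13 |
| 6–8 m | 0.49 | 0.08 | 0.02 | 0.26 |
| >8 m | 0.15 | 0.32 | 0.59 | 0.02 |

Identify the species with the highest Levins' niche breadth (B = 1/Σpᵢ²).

Anolis carolinensis

Σp_distᵢ² = 0.21² + 0.05² + 0.02² + 0.06² + 0.02² + 0.49² + 0.15² = 0.0441 + 0.0025 + 0.0004 + 0.0036 + 0.0004 + 0.2401 + 0.0225 = 0.3136
B_dist = 1 / 0.3136 = 3.1888
Σp_crisᵢ² = 0.02² + 0.21² + 0.12² + 0.02² + 0.23² + 0.08² + 0.32² = 0.0004 + 0.0441 + 0.0144 + 0.0004 + 0.0529 + 0.0064 + 0.1024 = 0.2210
B_cris = 1 / 0.2210 = 4.5249
Σp_sagrᵢ² = 0.02² + 0.02² + 0.13² + 0.04² + 0.18² + 0.02² + 0.59² = 0.0004 + 0.0004 + 0.0169 + 0.0016 + 0.0324 + 0.0004 + 0.3481 = 0.4002
B_sagr = 1 / 0.4002 = 2.4988
Σp_caroᵢ² = 0.08² + 0.14² + 0.13² + 0.24² + 0.13² + 0.26² + 0.02² = 0.0064 + 0.0196 + 0.0169 + 0.0576 + 0.0169 + 0.0676 + 0.0004 = 0.1854
B_caro = 1 / 0.1854 = 5.3937
Highest B → broadest niche (most generalist): Anolis carolinensis (B = 5.39).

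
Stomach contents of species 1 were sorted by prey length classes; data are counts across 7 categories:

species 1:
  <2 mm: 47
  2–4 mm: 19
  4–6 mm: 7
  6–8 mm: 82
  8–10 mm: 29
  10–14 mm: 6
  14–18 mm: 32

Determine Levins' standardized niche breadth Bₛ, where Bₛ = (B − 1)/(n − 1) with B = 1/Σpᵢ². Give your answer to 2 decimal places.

0.56

Proportions for species 1 (n=222): 47/222=0.2117, 19/222=0.0856, 7/222=0.0315, 82/222=0.3694, 29/222=0.1306, 6/222=0.0270, 32/222=0.1441
Σpᵢ² = 0.2117² + 0.0856² + 0.0315² + 0.3694² + 0.1306² + 0.0270² + 0.1441² = 0.044817 + 0.007327 + 0.000992 + 0.136456 + 0.017056 + 0.000729 + 0.020765 = 0.228142
B = 1 / 0.228142 = 4.3832
Bₛ = (B − 1)/(n − 1) = (4.3832 − 1)/(7 − 1) = 3.3832/6 = 0.5639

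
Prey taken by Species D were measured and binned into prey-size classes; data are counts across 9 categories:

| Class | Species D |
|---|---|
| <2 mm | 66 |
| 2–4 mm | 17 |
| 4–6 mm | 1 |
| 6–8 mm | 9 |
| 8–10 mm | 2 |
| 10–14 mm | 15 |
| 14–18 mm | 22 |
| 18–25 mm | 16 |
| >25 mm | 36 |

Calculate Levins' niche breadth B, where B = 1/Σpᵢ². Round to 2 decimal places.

4.84

Proportions for Species D (n=184): 66/184=0.3587, 17/184=0.0924, 1/184=0.0054, 9/184=0.0489, 2/184=0.0109, 15/184=0.0815, 22/184=0.1196, 16/184=0.0870, 36/184=0.1957
Σpᵢ² = 0.3587² + 0.0924² + 0.0054² + 0.0489² + 0.0109² + 0.0815² + 0.1196² + 0.0870² + 0.1957² = 0.128666 + 0.008538 + 0.000029 + 0.002391 + 0.000119 + 0.006642 + 0.014304 + 0.007569 + 0.038298 = 0.206556
B = 1 / 0.206556 = 4.8413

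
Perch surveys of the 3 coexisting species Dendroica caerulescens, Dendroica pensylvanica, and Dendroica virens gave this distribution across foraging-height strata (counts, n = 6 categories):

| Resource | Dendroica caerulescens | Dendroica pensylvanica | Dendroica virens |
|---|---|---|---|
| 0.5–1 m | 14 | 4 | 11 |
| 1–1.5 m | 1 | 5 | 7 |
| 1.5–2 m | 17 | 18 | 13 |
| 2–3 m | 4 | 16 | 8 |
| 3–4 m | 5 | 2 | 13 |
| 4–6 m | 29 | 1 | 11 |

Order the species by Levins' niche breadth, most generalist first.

Proportions for Dendroica caerulescens (n=70): 14/70=0.2000, 1/70=0.0143, 17/70=0.2429, 4/70=0.0571, 5/70=0.0714, 29/70=0.4143
Proportions for Dendroica pensylvanica (n=46): 4/46=0.0870, 5/46=0.1087, 18/46=0.3913, 16/46=0.3478, 2/46=0.0435, 1/46=0.0217
Proportions for Dendroica virens (n=63): 11/63=0.1746, 7/63=0.1111, 13/63=0.2063, 8/63=0.1270, 13/63=0.2063, 11/63=0.1746
Σp_caerᵢ² = 0.2000² + 0.0143² + 0.2429² + 0.0571² + 0.0714² + 0.4143² = 0.040000 + 0.000204 + 0.059000 + 0.003260 + 0.005098 + 0.171644 = 0.279206
B_caer = 1 / 0.279206 = 3.5816
Σp_pensᵢ² = 0.0870² + 0.1087² + 0.3913² + 0.3478² + 0.0435² + 0.0217² = 0.007569 + 0.011816 + 0.153116 + 0.120965 + 0.001892 + 0.000471 = 0.295829
B_pens = 1 / 0.295829 = 3.3803
Σp_vireᵢ² = 0.1746² + 0.1111² + 0.2063² + 0.1270² + 0.2063² + 0.1746² = 0.030485 + 0.012343 + 0.042560 + 0.016129 + 0.042560 + 0.030485 = 0.174562
B_vire = 1 / 0.174562 = 5.7286
Ranking by B (broadest → narrowest): Dendroica virens (5.73) > Dendroica caerulescens (3.58) > Dendroica pensylvanica (3.38)

Dendroica virens > Dendroica caerulescens > Dendroica pensylvanica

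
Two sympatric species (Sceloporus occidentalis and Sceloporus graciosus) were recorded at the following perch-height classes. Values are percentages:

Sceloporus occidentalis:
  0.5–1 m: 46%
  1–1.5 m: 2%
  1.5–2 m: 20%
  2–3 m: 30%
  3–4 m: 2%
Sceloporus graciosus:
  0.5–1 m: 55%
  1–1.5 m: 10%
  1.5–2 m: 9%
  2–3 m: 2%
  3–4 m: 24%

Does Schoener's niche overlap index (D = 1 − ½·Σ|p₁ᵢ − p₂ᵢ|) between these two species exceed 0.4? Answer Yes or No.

Convert percentages to proportions (divide by 100).
Σ|p₁ᵢ − p₂ᵢ| = 0.09 + 0.08 + 0.11 + 0.28 + 0.22 = 0.78
D = 1 − ½ × 0.78 = 1 − 0.390 = 0.6100
D = 0.6100 > 0.4 → Yes.

Yes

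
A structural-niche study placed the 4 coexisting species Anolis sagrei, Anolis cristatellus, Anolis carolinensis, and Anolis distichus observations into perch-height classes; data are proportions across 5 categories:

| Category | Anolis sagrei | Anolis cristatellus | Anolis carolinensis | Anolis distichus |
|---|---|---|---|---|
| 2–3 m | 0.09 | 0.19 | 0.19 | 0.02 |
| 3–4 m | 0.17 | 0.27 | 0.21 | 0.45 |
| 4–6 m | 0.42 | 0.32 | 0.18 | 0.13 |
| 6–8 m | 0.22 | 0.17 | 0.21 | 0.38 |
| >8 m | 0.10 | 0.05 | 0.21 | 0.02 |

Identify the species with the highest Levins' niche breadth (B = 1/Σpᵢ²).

Σp_sagrᵢ² = 0.09² + 0.17² + 0.42² + 0.22² + 0.10² = 0.0081 + 0.0289 + 0.1764 + 0.0484 + 0.0100 = 0.2718
B_sagr = 1 / 0.2718 = 3.6792
Σp_crisᵢ² = 0.19² + 0.27² + 0.32² + 0.17² + 0.05² = 0.0361 + 0.0729 + 0.1024 + 0.0289 + 0.0025 = 0.2428
B_cris = 1 / 0.2428 = 4.1186
Σp_caroᵢ² = 0.19² + 0.21² + 0.18² + 0.21² + 0.21² = 0.0361 + 0.0441 + 0.0324 + 0.0441 + 0.0441 = 0.2008
B_caro = 1 / 0.2008 = 4.9801
Σp_distᵢ² = 0.02² + 0.45² + 0.13² + 0.38² + 0.02² = 0.0004 + 0.2025 + 0.0169 + 0.1444 + 0.0004 = 0.3646
B_dist = 1 / 0.3646 = 2.7427
Highest B → broadest niche (most generalist): Anolis carolinensis (B = 4.98).

Anolis carolinensis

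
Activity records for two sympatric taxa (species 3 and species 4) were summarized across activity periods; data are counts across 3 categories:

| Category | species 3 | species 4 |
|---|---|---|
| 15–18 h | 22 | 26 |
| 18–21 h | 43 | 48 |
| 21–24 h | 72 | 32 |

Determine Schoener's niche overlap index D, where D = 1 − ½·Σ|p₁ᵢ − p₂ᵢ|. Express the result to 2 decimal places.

0.78

Proportions for species 3 (n=137): 22/137=0.1606, 43/137=0.3139, 72/137=0.5255
Proportions for species 4 (n=106): 26/106=0.2453, 48/106=0.4528, 32/106=0.3019
Σ|p₁ᵢ − p₂ᵢ| = 0.0847 + 0.1389 + 0.2236 = 0.4472
D = 1 − ½ × 0.4472 = 1 − 0.22360 = 0.77640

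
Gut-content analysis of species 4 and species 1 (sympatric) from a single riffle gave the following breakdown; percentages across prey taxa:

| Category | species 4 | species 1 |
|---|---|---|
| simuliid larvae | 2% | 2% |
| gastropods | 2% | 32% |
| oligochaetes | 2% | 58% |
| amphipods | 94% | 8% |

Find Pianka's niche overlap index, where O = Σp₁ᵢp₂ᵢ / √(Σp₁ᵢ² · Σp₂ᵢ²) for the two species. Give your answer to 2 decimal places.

0.15

Convert percentages to proportions (divide by 100).
Σ p₁ᵢp₂ᵢ = 0.0004 + 0.0064 + 0.0116 + 0.0752 = 0.0936
Σp_1ᵢ² = 0.02² + 0.02² + 0.02² + 0.94² = 0.0004 + 0.0004 + 0.0004 + 0.8836 = 0.8848
Σp_2ᵢ² = 0.02² + 0.32² + 0.58² + 0.08² = 0.0004 + 0.1024 + 0.3364 + 0.0064 = 0.4456
O = 0.0936 / √(0.8848 × 0.4456) = 0.0936 / 0.62791 = 0.1491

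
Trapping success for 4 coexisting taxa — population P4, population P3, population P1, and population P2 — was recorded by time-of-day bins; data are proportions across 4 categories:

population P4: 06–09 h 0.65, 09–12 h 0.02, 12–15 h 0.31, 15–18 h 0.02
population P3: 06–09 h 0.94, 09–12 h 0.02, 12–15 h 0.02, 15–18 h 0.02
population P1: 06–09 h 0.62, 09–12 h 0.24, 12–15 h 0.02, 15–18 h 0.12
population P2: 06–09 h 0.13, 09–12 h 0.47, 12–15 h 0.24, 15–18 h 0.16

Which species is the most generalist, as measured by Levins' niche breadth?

population P2

Σp_P4ᵢ² = 0.65² + 0.02² + 0.31² + 0.02² = 0.4225 + 0.0004 + 0.0961 + 0.0004 = 0.5194
B_P4 = 1 / 0.5194 = 1.9253
Σp_P3ᵢ² = 0.94² + 0.02² + 0.02² + 0.02² = 0.8836 + 0.0004 + 0.0004 + 0.0004 = 0.8848
B_P3 = 1 / 0.8848 = 1.1302
Σp_P1ᵢ² = 0.62² + 0.24² + 0.02² + 0.12² = 0.3844 + 0.0576 + 0.0004 + 0.0144 = 0.4568
B_P1 = 1 / 0.4568 = 2.1891
Σp_P2ᵢ² = 0.13² + 0.47² + 0.24² + 0.16² = 0.0169 + 0.2209 + 0.0576 + 0.0256 = 0.3210
B_P2 = 1 / 0.3210 = 3.1153
Highest B → broadest niche (most generalist): population P2 (B = 3.12).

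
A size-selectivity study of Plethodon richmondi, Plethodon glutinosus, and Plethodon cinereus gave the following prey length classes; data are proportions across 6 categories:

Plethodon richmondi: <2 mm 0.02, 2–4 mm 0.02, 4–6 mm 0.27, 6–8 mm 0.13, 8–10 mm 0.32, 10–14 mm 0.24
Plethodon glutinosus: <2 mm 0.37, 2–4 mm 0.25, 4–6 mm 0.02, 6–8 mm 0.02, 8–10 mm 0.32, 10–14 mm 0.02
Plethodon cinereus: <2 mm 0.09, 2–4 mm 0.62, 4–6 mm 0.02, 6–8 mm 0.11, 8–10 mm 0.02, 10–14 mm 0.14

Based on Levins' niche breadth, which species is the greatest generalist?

Σp_richᵢ² = 0.02² + 0.02² + 0.27² + 0.13² + 0.32² + 0.24² = 0.0004 + 0.0004 + 0.0729 + 0.0169 + 0.1024 + 0.0576 = 0.2506
B_rich = 1 / 0.2506 = 3.9904
Σp_glutᵢ² = 0.37² + 0.25² + 0.02² + 0.02² + 0.32² + 0.02² = 0.1369 + 0.0625 + 0.0004 + 0.0004 + 0.1024 + 0.0004 = 0.3030
B_glut = 1 / 0.3030 = 3.3003
Σp_cineᵢ² = 0.09² + 0.62² + 0.02² + 0.11² + 0.02² + 0.14² = 0.0081 + 0.3844 + 0.0004 + 0.0121 + 0.0004 + 0.0196 = 0.4250
B_cine = 1 / 0.4250 = 2.3529
Highest B → broadest niche (most generalist): Plethodon richmondi (B = 3.99).

Plethodon richmondi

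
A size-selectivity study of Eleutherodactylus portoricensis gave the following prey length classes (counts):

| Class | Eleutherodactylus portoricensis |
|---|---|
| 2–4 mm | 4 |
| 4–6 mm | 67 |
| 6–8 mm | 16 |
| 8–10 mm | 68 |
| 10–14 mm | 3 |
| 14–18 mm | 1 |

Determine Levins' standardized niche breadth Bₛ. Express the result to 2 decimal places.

Proportions for Eleutherodactylus portoricensis (n=159): 4/159=0.0252, 67/159=0.4214, 16/159=0.1006, 68/159=0.4277, 3/159=0.0189, 1/159=0.0063
Σpᵢ² = 0.0252² + 0.4214² + 0.1006² + 0.4277² + 0.0189² + 0.0063² = 0.000635 + 0.177578 + 0.010120 + 0.182927 + 0.000357 + 0.000040 = 0.371657
B = 1 / 0.371657 = 2.6907
Bₛ = (B − 1)/(n − 1) = (2.6907 − 1)/(6 − 1) = 1.6907/5 = 0.3381

0.34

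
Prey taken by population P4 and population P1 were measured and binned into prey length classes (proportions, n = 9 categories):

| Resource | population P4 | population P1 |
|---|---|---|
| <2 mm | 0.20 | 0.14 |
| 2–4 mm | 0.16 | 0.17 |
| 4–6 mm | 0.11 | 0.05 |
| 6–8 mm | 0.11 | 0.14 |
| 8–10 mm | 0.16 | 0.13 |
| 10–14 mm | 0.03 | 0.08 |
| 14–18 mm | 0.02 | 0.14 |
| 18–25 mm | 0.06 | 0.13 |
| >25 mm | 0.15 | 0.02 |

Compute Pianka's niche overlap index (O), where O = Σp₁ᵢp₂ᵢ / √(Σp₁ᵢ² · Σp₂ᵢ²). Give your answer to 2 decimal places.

Σ p₁ᵢp₂ᵢ = 0.0280 + 0.0272 + 0.0055 + 0.0154 + 0.0208 + 0.0024 + 0.0028 + 0.0078 + 0.0030 = 0.1129
Σp_1ᵢ² = 0.20² + 0.16² + 0.11² + 0.11² + 0.16² + 0.03² + 0.02² + 0.06² + 0.15² = 0.0400 + 0.0256 + 0.0121 + 0.0121 + 0.0256 + 0.0009 + 0.0004 + 0.0036 + 0.0225 = 0.1428
Σp_2ᵢ² = 0.14² + 0.17² + 0.05² + 0.14² + 0.13² + 0.08² + 0.14² + 0.13² + 0.02² = 0.0196 + 0.0289 + 0.0025 + 0.0196 + 0.0169 + 0.0064 + 0.0196 + 0.0169 + 0.0004 = 0.1308
O = 0.1129 / √(0.1428 × 0.1308) = 0.1129 / 0.13667 = 0.8261

0.83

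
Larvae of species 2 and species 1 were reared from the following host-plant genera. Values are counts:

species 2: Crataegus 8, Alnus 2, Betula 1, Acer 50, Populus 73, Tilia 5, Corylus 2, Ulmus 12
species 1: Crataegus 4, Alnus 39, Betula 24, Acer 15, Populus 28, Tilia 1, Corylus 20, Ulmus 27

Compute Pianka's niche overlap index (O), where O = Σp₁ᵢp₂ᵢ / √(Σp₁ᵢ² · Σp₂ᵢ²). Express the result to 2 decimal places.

Proportions for species 2 (n=153): 8/153=0.0523, 2/153=0.0131, 1/153=0.0065, 50/153=0.3268, 73/153=0.4771, 5/153=0.0327, 2/153=0.0131, 12/153=0.0784
Proportions for species 1 (n=158): 4/158=0.0253, 39/158=0.2468, 24/158=0.1519, 15/158=0.0949, 28/158=0.1772, 1/158=0.0063, 20/158=0.1266, 27/158=0.1709
Σ p₁ᵢp₂ᵢ = 0.001323 + 0.003233 + 0.000987 + 0.031013 + 0.084542 + 0.000206 + 0.001658 + 0.013399 = 0.136361
Σp_1ᵢ² = 0.0523² + 0.0131² + 0.0065² + 0.3268² + 0.4771² + 0.0327² + 0.0131² + 0.0784² = 0.002735 + 0.000172 + 0.000042 + 0.106798 + 0.227624 + 0.001069 + 0.000172 + 0.006147 = 0.344759
Σp_2ᵢ² = 0.0253² + 0.2468² + 0.1519² + 0.0949² + 0.1772² + 0.0063² + 0.1266² + 0.1709² = 0.000640 + 0.060910 + 0.023074 + 0.009006 + 0.031400 + 0.000040 + 0.016028 + 0.029207 = 0.170305
O = 0.136361 / √(0.344759 × 0.170305) = 0.136361 / 0.2423101 = 0.5628

0.56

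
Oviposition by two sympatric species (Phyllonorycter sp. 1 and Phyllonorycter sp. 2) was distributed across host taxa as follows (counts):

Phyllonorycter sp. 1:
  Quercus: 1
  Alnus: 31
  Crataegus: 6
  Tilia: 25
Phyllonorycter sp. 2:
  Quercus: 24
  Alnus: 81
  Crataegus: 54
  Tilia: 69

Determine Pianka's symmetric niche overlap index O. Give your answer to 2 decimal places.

Proportions for Phyllonorycter sp. 1 (n=63): 1/63=0.0159, 31/63=0.4921, 6/63=0.0952, 25/63=0.3968
Proportions for Phyllonorycter sp. 2 (n=228): 24/228=0.1053, 81/228=0.3553, 54/228=0.2368, 69/228=0.3026
Σ p₁ᵢp₂ᵢ = 0.001674 + 0.174843 + 0.022543 + 0.120072 = 0.319132
Σp_1ᵢ² = 0.0159² + 0.4921² + 0.0952² + 0.3968² = 0.000253 + 0.242162 + 0.009063 + 0.157450 = 0.408928
Σp_2ᵢ² = 0.1053² + 0.3553² + 0.2368² + 0.3026² = 0.011088 + 0.126238 + 0.056074 + 0.091567 = 0.284967
O = 0.319132 / √(0.408928 × 0.284967) = 0.319132 / 0.3413664 = 0.9349

0.93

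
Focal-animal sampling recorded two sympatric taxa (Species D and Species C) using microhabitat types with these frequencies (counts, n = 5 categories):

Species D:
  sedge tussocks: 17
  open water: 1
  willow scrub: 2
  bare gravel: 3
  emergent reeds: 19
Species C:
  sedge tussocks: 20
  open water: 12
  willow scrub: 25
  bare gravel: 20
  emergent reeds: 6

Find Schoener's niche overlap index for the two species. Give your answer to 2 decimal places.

0.46

Proportions for Species D (n=42): 17/42=0.4048, 1/42=0.0238, 2/42=0.0476, 3/42=0.0714, 19/42=0.4524
Proportions for Species C (n=83): 20/83=0.2410, 12/83=0.1446, 25/83=0.3012, 20/83=0.2410, 6/83=0.0723
Σ|p₁ᵢ − p₂ᵢ| = 0.1638 + 0.1208 + 0.2536 + 0.1696 + 0.3801 = 1.0879
D = 1 − ½ × 1.0879 = 1 − 0.54395 = 0.45605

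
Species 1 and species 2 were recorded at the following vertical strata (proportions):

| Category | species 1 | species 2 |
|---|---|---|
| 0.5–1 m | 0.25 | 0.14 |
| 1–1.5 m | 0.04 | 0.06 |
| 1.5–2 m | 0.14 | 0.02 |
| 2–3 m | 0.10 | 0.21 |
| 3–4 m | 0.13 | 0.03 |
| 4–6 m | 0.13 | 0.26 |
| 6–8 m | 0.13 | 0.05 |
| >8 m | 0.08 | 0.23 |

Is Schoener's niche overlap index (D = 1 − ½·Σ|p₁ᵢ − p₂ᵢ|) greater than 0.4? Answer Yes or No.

Σ|p₁ᵢ − p₂ᵢ| = 0.11 + 0.02 + 0.12 + 0.11 + 0.10 + 0.13 + 0.08 + 0.15 = 0.82
D = 1 − ½ × 0.82 = 1 − 0.410 = 0.5900
D = 0.5900 > 0.4 → Yes.

Yes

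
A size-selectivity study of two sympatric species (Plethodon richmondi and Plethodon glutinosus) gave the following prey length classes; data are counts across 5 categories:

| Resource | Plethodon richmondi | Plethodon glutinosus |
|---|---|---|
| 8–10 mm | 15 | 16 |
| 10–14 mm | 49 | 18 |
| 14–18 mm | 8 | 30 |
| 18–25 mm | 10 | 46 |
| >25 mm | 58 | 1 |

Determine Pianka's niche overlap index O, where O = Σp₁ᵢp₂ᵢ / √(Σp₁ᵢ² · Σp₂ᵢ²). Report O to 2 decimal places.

0.40

Proportions for Plethodon richmondi (n=140): 15/140=0.1071, 49/140=0.3500, 8/140=0.0571, 10/140=0.0714, 58/140=0.4143
Proportions for Plethodon glutinosus (n=111): 16/111=0.1441, 18/111=0.1622, 30/111=0.2703, 46/111=0.4144, 1/111=0.0090
Σ p₁ᵢp₂ᵢ = 0.015433 + 0.056770 + 0.015434 + 0.029588 + 0.003729 = 0.120954
Σp_1ᵢ² = 0.1071² + 0.3500² + 0.0571² + 0.0714² + 0.4143² = 0.011470 + 0.122500 + 0.003260 + 0.005098 + 0.171644 = 0.313972
Σp_2ᵢ² = 0.1441² + 0.1622² + 0.2703² + 0.4144² + 0.0090² = 0.020765 + 0.026309 + 0.073062 + 0.171727 + 0.000081 = 0.291944
O = 0.120954 / √(0.313972 × 0.291944) = 0.120954 / 0.3027577 = 0.3995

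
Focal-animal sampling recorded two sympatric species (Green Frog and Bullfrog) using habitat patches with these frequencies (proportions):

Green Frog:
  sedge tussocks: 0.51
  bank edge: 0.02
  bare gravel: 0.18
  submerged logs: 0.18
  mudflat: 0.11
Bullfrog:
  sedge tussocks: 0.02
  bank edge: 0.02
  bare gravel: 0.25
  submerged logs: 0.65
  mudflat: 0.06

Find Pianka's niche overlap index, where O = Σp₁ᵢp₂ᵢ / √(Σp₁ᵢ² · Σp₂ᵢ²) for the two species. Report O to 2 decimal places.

0.44

Σ p₁ᵢp₂ᵢ = 0.0102 + 0.0004 + 0.0450 + 0.1170 + 0.0066 = 0.1792
Σp_1ᵢ² = 0.51² + 0.02² + 0.18² + 0.18² + 0.11² = 0.2601 + 0.0004 + 0.0324 + 0.0324 + 0.0121 = 0.3374
Σp_2ᵢ² = 0.02² + 0.02² + 0.25² + 0.65² + 0.06² = 0.0004 + 0.0004 + 0.0625 + 0.4225 + 0.0036 = 0.4894
O = 0.1792 / √(0.3374 × 0.4894) = 0.1792 / 0.40635 = 0.4410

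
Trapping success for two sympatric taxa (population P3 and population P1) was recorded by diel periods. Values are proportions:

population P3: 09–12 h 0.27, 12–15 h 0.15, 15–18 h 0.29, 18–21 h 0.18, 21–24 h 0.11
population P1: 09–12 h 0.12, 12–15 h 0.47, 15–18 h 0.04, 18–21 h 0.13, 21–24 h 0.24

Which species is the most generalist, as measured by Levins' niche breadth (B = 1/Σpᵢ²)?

population P3

Σp_P3ᵢ² = 0.27² + 0.15² + 0.29² + 0.18² + 0.11² = 0.0729 + 0.0225 + 0.0841 + 0.0324 + 0.0121 = 0.2240
B_P3 = 1 / 0.2240 = 4.4643
Σp_P1ᵢ² = 0.12² + 0.47² + 0.04² + 0.13² + 0.24² = 0.0144 + 0.2209 + 0.0016 + 0.0169 + 0.0576 = 0.3114
B_P1 = 1 / 0.3114 = 3.2113
Highest B → broadest niche (most generalist): population P3 (B = 4.46).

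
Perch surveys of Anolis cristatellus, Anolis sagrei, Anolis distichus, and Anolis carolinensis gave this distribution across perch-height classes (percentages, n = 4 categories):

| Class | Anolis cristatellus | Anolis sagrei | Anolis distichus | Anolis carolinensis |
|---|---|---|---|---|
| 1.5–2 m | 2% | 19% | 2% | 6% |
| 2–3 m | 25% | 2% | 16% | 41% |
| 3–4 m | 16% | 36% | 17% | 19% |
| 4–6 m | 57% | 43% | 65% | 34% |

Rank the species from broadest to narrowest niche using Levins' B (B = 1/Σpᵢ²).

Convert percentages to proportions (divide by 100).
Σp_crisᵢ² = 0.02² + 0.25² + 0.16² + 0.57² = 0.0004 + 0.0625 + 0.0256 + 0.3249 = 0.4134
B_cris = 1 / 0.4134 = 2.4190
Σp_sagrᵢ² = 0.19² + 0.02² + 0.36² + 0.43² = 0.0361 + 0.0004 + 0.1296 + 0.1849 = 0.3510
B_sagr = 1 / 0.3510 = 2.8490
Σp_distᵢ² = 0.02² + 0.16² + 0.17² + 0.65² = 0.0004 + 0.0256 + 0.0289 + 0.4225 = 0.4774
B_dist = 1 / 0.4774 = 2.0947
Σp_caroᵢ² = 0.06² + 0.41² + 0.19² + 0.34² = 0.0036 + 0.1681 + 0.0361 + 0.1156 = 0.3234
B_caro = 1 / 0.3234 = 3.0921
Ranking by B (broadest → narrowest): Anolis carolinensis (3.09) > Anolis sagrei (2.85) > Anolis cristatellus (2.42) > Anolis distichus (2.09)

Anolis carolinensis > Anolis sagrei > Anolis cristatellus > Anolis distichus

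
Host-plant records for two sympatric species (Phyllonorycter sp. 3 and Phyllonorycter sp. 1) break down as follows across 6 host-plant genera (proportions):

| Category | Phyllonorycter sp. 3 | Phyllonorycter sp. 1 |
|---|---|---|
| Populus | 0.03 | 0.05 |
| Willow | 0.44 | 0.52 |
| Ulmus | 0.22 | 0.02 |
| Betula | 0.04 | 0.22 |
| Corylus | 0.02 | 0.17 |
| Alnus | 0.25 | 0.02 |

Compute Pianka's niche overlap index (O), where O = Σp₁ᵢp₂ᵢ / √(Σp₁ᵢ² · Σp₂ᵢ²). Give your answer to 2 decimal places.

Σ p₁ᵢp₂ᵢ = 0.0015 + 0.2288 + 0.0044 + 0.0088 + 0.0034 + 0.0050 = 0.2519
Σp_1ᵢ² = 0.03² + 0.44² + 0.22² + 0.04² + 0.02² + 0.25² = 0.0009 + 0.1936 + 0.0484 + 0.0016 + 0.0004 + 0.0625 = 0.3074
Σp_2ᵢ² = 0.05² + 0.52² + 0.02² + 0.22² + 0.17² + 0.02² = 0.0025 + 0.2704 + 0.0004 + 0.0484 + 0.0289 + 0.0004 = 0.3510
O = 0.2519 / √(0.3074 × 0.3510) = 0.2519 / 0.32848 = 0.7669

0.77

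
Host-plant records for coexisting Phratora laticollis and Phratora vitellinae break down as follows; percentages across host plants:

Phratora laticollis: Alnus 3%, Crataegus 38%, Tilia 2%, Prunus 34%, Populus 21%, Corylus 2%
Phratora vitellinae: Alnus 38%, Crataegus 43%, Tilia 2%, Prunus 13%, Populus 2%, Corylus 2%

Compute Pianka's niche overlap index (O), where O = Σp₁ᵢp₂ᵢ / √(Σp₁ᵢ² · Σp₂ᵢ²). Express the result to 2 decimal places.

Convert percentages to proportions (divide by 100).
Σ p₁ᵢp₂ᵢ = 0.0114 + 0.1634 + 0.0004 + 0.0442 + 0.0042 + 0.0004 = 0.2240
Σp_1ᵢ² = 0.03² + 0.38² + 0.02² + 0.34² + 0.21² + 0.02² = 0.0009 + 0.1444 + 0.0004 + 0.1156 + 0.0441 + 0.0004 = 0.3058
Σp_2ᵢ² = 0.38² + 0.43² + 0.02² + 0.13² + 0.02² + 0.02² = 0.1444 + 0.1849 + 0.0004 + 0.0169 + 0.0004 + 0.0004 = 0.3474
O = 0.2240 / √(0.3058 × 0.3474) = 0.2240 / 0.32594 = 0.6872

0.69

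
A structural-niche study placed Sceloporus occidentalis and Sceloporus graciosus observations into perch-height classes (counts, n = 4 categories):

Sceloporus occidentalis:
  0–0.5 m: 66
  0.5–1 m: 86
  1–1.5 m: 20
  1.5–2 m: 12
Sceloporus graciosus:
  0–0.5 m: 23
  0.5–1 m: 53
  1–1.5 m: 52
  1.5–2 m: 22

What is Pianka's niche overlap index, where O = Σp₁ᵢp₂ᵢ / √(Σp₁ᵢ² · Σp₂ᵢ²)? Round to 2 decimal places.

Proportions for Sceloporus occidentalis (n=184): 66/184=0.3587, 86/184=0.4674, 20/184=0.1087, 12/184=0.0652
Proportions for Sceloporus graciosus (n=150): 23/150=0.1533, 53/150=0.3533, 52/150=0.3467, 22/150=0.1467
Σ p₁ᵢp₂ᵢ = 0.054989 + 0.165132 + 0.037686 + 0.009565 = 0.267372
Σp_1ᵢ² = 0.3587² + 0.4674² + 0.1087² + 0.0652² = 0.128666 + 0.218463 + 0.011816 + 0.004251 = 0.363196
Σp_2ᵢ² = 0.1533² + 0.3533² + 0.3467² + 0.1467² = 0.023501 + 0.124821 + 0.120201 + 0.021521 = 0.290044
O = 0.267372 / √(0.363196 × 0.290044) = 0.267372 / 0.3245656 = 0.8238

0.82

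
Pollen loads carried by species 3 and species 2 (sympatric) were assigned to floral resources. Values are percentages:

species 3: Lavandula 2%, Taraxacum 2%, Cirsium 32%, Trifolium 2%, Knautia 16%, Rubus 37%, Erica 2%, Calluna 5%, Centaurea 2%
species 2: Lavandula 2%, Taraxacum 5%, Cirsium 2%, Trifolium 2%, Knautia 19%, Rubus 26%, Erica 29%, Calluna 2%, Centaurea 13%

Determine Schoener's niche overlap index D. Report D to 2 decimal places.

Convert percentages to proportions (divide by 100).
Σ|p₁ᵢ − p₂ᵢ| = 0.00 + 0.03 + 0.30 + 0.00 + 0.03 + 0.11 + 0.27 + 0.03 + 0.11 = 0.88
D = 1 − ½ × 0.88 = 1 − 0.440 = 0.5600

0.56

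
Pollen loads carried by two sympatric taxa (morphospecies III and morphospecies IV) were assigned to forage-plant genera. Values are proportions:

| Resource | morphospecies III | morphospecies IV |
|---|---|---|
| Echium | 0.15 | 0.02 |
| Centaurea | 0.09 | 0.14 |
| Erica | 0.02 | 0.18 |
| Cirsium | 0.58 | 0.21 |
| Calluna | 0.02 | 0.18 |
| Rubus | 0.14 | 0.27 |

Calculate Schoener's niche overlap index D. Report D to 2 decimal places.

0.50

Σ|p₁ᵢ − p₂ᵢ| = 0.13 + 0.05 + 0.16 + 0.37 + 0.16 + 0.13 = 1.00
D = 1 − ½ × 1.00 = 1 − 0.500 = 0.5000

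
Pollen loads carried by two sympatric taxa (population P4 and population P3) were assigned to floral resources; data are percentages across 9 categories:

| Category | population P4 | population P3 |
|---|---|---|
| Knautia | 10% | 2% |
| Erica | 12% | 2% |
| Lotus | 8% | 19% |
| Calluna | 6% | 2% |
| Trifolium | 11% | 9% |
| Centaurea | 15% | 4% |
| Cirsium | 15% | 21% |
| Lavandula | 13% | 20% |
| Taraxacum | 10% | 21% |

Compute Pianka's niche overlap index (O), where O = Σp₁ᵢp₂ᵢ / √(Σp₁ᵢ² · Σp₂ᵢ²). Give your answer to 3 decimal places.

0.800

Convert percentages to proportions (divide by 100).
Σ p₁ᵢp₂ᵢ = 0.0020 + 0.0024 + 0.0152 + 0.0012 + 0.0099 + 0.0060 + 0.0315 + 0.0260 + 0.0210 = 0.1152
Σp_1ᵢ² = 0.10² + 0.12² + 0.08² + 0.06² + 0.11² + 0.15² + 0.15² + 0.13² + 0.10² = 0.0100 + 0.0144 + 0.0064 + 0.0036 + 0.0121 + 0.0225 + 0.0225 + 0.0169 + 0.0100 = 0.1184
Σp_2ᵢ² = 0.02² + 0.02² + 0.19² + 0.02² + 0.09² + 0.04² + 0.21² + 0.20² + 0.21² = 0.0004 + 0.0004 + 0.0361 + 0.0004 + 0.0081 + 0.0016 + 0.0441 + 0.0400 + 0.0441 = 0.1752
O = 0.1152 / √(0.1184 × 0.1752) = 0.1152 / 0.144027 = 0.79985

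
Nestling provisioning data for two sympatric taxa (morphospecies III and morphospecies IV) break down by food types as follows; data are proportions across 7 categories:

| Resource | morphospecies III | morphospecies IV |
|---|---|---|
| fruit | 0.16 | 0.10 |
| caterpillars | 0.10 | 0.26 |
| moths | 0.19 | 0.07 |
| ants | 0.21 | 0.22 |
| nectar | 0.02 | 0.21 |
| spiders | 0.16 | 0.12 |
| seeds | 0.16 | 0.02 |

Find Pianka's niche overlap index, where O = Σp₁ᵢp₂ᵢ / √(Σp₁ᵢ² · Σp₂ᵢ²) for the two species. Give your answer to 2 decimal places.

0.72

Σ p₁ᵢp₂ᵢ = 0.0160 + 0.0260 + 0.0133 + 0.0462 + 0.0042 + 0.0192 + 0.0032 = 0.1281
Σp_1ᵢ² = 0.16² + 0.10² + 0.19² + 0.21² + 0.02² + 0.16² + 0.16² = 0.0256 + 0.0100 + 0.0361 + 0.0441 + 0.0004 + 0.0256 + 0.0256 = 0.1674
Σp_2ᵢ² = 0.10² + 0.26² + 0.07² + 0.22² + 0.21² + 0.12² + 0.02² = 0.0100 + 0.0676 + 0.0049 + 0.0484 + 0.0441 + 0.0144 + 0.0004 = 0.1898
O = 0.1281 / √(0.1674 × 0.1898) = 0.1281 / 0.17825 = 0.7187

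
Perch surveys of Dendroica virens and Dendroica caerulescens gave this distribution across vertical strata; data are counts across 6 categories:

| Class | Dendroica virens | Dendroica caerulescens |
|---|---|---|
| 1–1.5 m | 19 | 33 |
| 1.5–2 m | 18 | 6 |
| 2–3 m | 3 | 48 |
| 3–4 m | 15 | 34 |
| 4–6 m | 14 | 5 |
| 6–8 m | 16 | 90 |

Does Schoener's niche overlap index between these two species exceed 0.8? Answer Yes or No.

No

Proportions for Dendroica virens (n=85): 19/85=0.2235, 18/85=0.2118, 3/85=0.0353, 15/85=0.1765, 14/85=0.1647, 16/85=0.1882
Proportions for Dendroica caerulescens (n=216): 33/216=0.1528, 6/216=0.0278, 48/216=0.2222, 34/216=0.1574, 5/216=0.0231, 90/216=0.4167
Σ|p₁ᵢ − p₂ᵢ| = 0.0707 + 0.1840 + 0.1869 + 0.0191 + 0.1416 + 0.2285 = 0.8308
D = 1 − ½ × 0.8308 = 1 − 0.41540 = 0.58460
D = 0.58460 < 0.8 → No.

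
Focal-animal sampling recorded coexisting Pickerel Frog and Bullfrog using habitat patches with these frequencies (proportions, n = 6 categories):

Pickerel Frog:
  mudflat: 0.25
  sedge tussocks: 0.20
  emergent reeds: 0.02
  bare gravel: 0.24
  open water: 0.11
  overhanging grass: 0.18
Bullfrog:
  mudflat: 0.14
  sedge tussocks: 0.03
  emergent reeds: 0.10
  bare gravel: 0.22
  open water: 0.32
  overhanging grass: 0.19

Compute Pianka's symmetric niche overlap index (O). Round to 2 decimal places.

0.78

Σ p₁ᵢp₂ᵢ = 0.0350 + 0.0060 + 0.0020 + 0.0528 + 0.0352 + 0.0342 = 0.1652
Σp_1ᵢ² = 0.25² + 0.20² + 0.02² + 0.24² + 0.11² + 0.18² = 0.0625 + 0.0400 + 0.0004 + 0.0576 + 0.0121 + 0.0324 = 0.2050
Σp_2ᵢ² = 0.14² + 0.03² + 0.10² + 0.22² + 0.32² + 0.19² = 0.0196 + 0.0009 + 0.0100 + 0.0484 + 0.1024 + 0.0361 = 0.2174
O = 0.1652 / √(0.2050 × 0.2174) = 0.1652 / 0.21111 = 0.7825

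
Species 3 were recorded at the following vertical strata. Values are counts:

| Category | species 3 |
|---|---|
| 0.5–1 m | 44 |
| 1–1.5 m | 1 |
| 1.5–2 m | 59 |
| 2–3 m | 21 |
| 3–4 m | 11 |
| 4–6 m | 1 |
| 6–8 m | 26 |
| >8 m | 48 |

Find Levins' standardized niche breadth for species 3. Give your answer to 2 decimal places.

0.57

Proportions for species 3 (n=211): 44/211=0.2085, 1/211=0.0047, 59/211=0.2796, 21/211=0.0995, 11/211=0.0521, 1/211=0.0047, 26/211=0.1232, 48/211=0.2275
Σpᵢ² = 0.2085² + 0.0047² + 0.2796² + 0.0995² + 0.0521² + 0.0047² + 0.1232² + 0.2275² = 0.043472 + 0.000022 + 0.078176 + 0.009900 + 0.002714 + 0.000022 + 0.015178 + 0.051756 = 0.201240
B = 1 / 0.201240 = 4.9692
Bₛ = (B − 1)/(n − 1) = (4.9692 − 1)/(8 − 1) = 3.9692/7 = 0.5670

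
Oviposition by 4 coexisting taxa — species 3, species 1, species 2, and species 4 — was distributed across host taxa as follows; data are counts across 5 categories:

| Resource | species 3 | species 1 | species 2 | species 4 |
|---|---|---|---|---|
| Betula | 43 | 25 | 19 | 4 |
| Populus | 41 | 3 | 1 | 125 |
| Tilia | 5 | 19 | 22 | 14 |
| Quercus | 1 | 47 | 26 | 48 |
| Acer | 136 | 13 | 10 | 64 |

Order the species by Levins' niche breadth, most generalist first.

Proportions for species 3 (n=226): 43/226=0.1903, 41/226=0.1814, 5/226=0.0221, 1/226=0.0044, 136/226=0.6018
Proportions for species 1 (n=107): 25/107=0.2336, 3/107=0.0280, 19/107=0.1776, 47/107=0.4393, 13/107=0.1215
Proportions for species 2 (n=78): 19/78=0.2436, 1/78=0.0128, 22/78=0.2821, 26/78=0.3333, 10/78=0.1282
Proportions for species 4 (n=255): 4/255=0.0157, 125/255=0.4902, 14/255=0.0549, 48/255=0.1882, 64/255=0.2510
Σp_3ᵢ² = 0.1903² + 0.1814² + 0.0221² + 0.0044² + 0.6018² = 0.036214 + 0.032906 + 0.000488 + 0.000019 + 0.362163 = 0.431790
B_3 = 1 / 0.431790 = 2.3159
Σp_1ᵢ² = 0.2336² + 0.0280² + 0.1776² + 0.4393² + 0.1215² = 0.054569 + 0.000784 + 0.031542 + 0.192984 + 0.014762 = 0.294641
B_1 = 1 / 0.294641 = 3.3940
Σp_2ᵢ² = 0.2436² + 0.0128² + 0.2821² + 0.3333² + 0.1282² = 0.059341 + 0.000164 + 0.079580 + 0.111089 + 0.016435 = 0.266609
B_2 = 1 / 0.266609 = 3.7508
Σp_4ᵢ² = 0.0157² + 0.4902² + 0.0549² + 0.1882² + 0.2510² = 0.000246 + 0.240296 + 0.003014 + 0.035419 + 0.063001 = 0.341976
B_4 = 1 / 0.341976 = 2.9242
Ranking by B (broadest → narrowest): species 2 (3.75) > species 1 (3.39) > species 4 (2.92) > species 3 (2.32)

species 2 > species 1 > species 4 > species 3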